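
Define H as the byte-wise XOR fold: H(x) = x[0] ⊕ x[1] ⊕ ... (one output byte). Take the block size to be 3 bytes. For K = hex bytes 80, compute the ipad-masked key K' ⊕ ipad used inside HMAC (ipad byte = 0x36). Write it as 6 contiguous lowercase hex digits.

Key hex bytes 80 is 1 byte ≤ B = 3; zero-pad to 3 bytes: K' = 80 00 00.
XOR each byte with 0x36: 80⊕36=b6, 00⊕36=36, 00⊕36=36.

b63636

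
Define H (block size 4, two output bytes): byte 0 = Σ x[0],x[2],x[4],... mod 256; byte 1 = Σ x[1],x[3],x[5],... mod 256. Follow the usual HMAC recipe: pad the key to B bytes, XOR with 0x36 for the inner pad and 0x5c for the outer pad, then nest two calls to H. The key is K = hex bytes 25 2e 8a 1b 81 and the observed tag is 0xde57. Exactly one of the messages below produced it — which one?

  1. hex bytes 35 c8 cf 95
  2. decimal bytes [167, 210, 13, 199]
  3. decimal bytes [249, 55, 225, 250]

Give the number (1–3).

3

Key hex bytes 25 2e 8a 1b 81 is 5 bytes > B = 4, so hash it first: H(key) = 30 49, then zero-pad to 4 bytes: K' = 30 49 00 00.
K' ⊕ ipad = 06 7f 36 36; K' ⊕ opad = 6c 15 5c 5c.
m1: inner = H(06 7f 36 36 35 c8 cf 95) = 40 12; tag = H(6c 15 5c 5c 40 12) = 0883
m2: inner = H(06 7f 36 36 a7 d2 0d c7) = f0 4e; tag = H(6c 15 5c 5c f0 4e) = b8bf
m3: inner = H(06 7f 36 36 f9 37 e1 fa) = 16 e6; tag = H(6c 15 5c 5c 16 e6) = de57 ← matches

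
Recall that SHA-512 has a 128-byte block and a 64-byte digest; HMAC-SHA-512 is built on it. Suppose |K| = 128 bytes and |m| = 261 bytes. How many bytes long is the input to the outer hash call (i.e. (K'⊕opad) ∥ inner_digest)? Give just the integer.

Key is 128 ≤ 128 bytes, zero-padded: |K'| = 128.
Outer input = (K'⊕opad) ∥ H(inner) → 128 + 64 = 192 bytes.

192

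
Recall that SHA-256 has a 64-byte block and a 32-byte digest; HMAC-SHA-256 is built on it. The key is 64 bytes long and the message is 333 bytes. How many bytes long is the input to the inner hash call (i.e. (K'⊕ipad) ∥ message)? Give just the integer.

Key is 64 ≤ 64 bytes, zero-padded: |K'| = 64.
Inner input = (K'⊕ipad) ∥ m → 64 + 333 = 397 bytes.

397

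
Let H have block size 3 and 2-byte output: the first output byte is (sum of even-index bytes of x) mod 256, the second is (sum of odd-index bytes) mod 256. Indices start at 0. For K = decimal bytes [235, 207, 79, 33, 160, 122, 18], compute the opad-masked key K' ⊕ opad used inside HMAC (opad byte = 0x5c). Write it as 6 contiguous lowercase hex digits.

Key decimal bytes [235, 207, 79, 33, 160, 122, 18] = eb cf 4f 21 a0 7a 12 is 7 bytes > B = 3, so hash it first: H(key) = ec 6a, then zero-pad to 3 bytes: K' = ec 6a 00.
XOR each byte with 0x5c: ec⊕5c=b0, 6a⊕5c=36, 00⊕5c=5c.

b0365c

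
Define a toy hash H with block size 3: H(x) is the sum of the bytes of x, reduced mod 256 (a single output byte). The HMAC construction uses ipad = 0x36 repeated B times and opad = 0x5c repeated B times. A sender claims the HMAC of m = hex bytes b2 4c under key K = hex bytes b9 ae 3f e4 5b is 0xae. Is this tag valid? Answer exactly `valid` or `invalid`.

Key hex bytes b9 ae 3f e4 5b is 5 bytes > B = 3, so hash it first: H(key) = e5, then zero-pad to 3 bytes: K' = e5 00 00.
K' ⊕ ipad = d3 36 36; K' ⊕ opad = b9 5c 5c.
Inner hash: sum = 211+54+54+178+76 = 573; mod 256 = 61 → 3d.
Outer hash (recomputed tag): sum = 185+92+92+61 = 430; mod 256 = 174 → ae.
Recomputed tag = ae; claimed = ae → match.

valid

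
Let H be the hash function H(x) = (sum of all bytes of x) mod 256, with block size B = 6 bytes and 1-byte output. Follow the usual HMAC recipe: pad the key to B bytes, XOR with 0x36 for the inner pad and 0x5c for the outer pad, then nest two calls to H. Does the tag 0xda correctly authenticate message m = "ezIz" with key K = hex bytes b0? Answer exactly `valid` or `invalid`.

invalid

Key hex bytes b0 is 1 byte ≤ B = 6; zero-pad to 6 bytes: K' = b0 00 00 00 00 00.
K' ⊕ ipad = 86 36 36 36 36 36; K' ⊕ opad = ec 5c 5c 5c 5c 5c.
Inner hash: sum = 134+54+54+54+54+54+101+122+73+122 = 822; mod 256 = 54 → 36.
Outer hash (recomputed tag): sum = 236+92+92+92+92+92+54 = 750; mod 256 = 238 → ee.
Recomputed tag = ee; claimed = da → mismatch.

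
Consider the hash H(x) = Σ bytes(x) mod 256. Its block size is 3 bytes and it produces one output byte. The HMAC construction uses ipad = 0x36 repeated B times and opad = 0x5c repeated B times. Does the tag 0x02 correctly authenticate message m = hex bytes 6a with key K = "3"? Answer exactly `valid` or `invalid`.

Key "3" = 33 is 1 byte ≤ B = 3; zero-pad to 3 bytes: K' = 33 00 00.
K' ⊕ ipad = 05 36 36; K' ⊕ opad = 6f 5c 5c.
Inner hash: sum = 5+54+54+106 = 219 → db.
Outer hash (recomputed tag): sum = 111+92+92+219 = 514; mod 256 = 2 → 02.
Recomputed tag = 02; claimed = 02 → match.

valid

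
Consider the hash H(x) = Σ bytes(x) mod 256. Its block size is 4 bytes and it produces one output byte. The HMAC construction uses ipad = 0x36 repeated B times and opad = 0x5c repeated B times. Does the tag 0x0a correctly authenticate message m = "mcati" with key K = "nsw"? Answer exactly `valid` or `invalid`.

valid

Key "nsw" = 6e 73 77 is 3 bytes ≤ B = 4; zero-pad to 4 bytes: K' = 6e 73 77 00.
K' ⊕ ipad = 58 45 41 36; K' ⊕ opad = 32 2f 2b 5c.
Inner hash: sum = 88+69+65+54+109+99+97+116+105 = 802; mod 256 = 34 → 22.
Outer hash (recomputed tag): sum = 50+47+43+92+34 = 266; mod 256 = 10 → 0a.
Recomputed tag = 0a; claimed = 0a → match.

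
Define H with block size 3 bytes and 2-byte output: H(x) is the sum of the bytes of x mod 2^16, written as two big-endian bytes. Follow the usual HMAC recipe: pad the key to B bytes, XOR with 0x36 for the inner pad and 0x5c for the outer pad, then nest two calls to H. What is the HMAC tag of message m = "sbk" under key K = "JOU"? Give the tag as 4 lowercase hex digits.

00cc

Key "JOU" = 4a 4f 55 is exactly B = 3 bytes: K' = 4a 4f 55.
K' ⊕ ipad = 7c 79 63.  K' ⊕ opad = 16 13 09.
Inner input = (K'⊕ipad) ∥ m = 7c 79 63 ∥ 73 62 6b.
Inner hash: sum = 124+121+99+115+98+107 = 664 → 02 98.
Outer input = (K'⊕opad) ∥ inner = 16 13 09 ∥ 02 98.
Outer hash (tag): sum = 22+19+9+2+152 = 204 → 00 cc.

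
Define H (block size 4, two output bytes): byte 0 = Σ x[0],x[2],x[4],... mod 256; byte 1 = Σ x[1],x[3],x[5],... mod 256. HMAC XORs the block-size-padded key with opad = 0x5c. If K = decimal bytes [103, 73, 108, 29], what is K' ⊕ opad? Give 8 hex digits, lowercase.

3b153041

Key decimal bytes [103, 73, 108, 29] = 67 49 6c 1d is exactly B = 4 bytes: K' = 67 49 6c 1d.
XOR each byte with 0x5c: 67⊕5c=3b, 49⊕5c=15, 6c⊕5c=30, 1d⊕5c=41.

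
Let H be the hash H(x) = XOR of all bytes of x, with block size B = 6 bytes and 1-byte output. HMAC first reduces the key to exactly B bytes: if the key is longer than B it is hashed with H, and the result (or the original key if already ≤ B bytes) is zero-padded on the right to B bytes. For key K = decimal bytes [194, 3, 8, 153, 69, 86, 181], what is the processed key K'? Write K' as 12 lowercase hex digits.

|K| = 7 > B = 6, so first hash the key.
H(K): XOR c2⊕03⊕08⊕99⊕45⊕56⊕b5 = f6.
Zero-pad H(K) = f6 to 6 bytes: K' = f6 00 00 00 00 00.

f60000000000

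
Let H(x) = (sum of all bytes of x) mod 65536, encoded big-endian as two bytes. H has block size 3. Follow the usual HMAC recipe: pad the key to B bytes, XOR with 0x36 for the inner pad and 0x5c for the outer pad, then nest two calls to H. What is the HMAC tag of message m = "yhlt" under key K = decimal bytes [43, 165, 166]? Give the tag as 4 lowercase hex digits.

Key decimal bytes [43, 165, 166] = 2b a5 a6 is exactly B = 3 bytes: K' = 2b a5 a6.
K' ⊕ ipad = 1d 93 90.  K' ⊕ opad = 77 f9 fa.
Inner input = (K'⊕ipad) ∥ m = 1d 93 90 ∥ 79 68 6c 74.
Inner hash: sum = 29+147+144+121+104+108+116 = 769 → 03 01.
Outer input = (K'⊕opad) ∥ inner = 77 f9 fa ∥ 03 01.
Outer hash (tag): sum = 119+249+250+3+1 = 622 → 02 6e.

026e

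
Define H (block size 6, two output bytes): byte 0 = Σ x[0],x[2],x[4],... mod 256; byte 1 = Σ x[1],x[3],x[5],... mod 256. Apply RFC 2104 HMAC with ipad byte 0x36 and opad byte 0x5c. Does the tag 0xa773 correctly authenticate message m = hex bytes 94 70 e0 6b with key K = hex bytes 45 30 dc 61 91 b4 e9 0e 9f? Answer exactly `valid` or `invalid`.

invalid

Key hex bytes 45 30 dc 61 91 b4 e9 0e 9f is 9 bytes > B = 6, so hash it first: H(key) = 3a 53, then zero-pad to 6 bytes: K' = 3a 53 00 00 00 00.
K' ⊕ ipad = 0c 65 36 36 36 36; K' ⊕ opad = 66 0f 5c 5c 5c 5c.
Inner hash: even-index sum = 492 mod 256 = 236; odd-index sum = 428 mod 256 = 172 → ec ac.
Outer hash (recomputed tag): even-index sum = 522 mod 256 = 10; odd-index sum = 371 mod 256 = 115 → 0a 73.
Recomputed tag = 0a73; claimed = a773 → mismatch.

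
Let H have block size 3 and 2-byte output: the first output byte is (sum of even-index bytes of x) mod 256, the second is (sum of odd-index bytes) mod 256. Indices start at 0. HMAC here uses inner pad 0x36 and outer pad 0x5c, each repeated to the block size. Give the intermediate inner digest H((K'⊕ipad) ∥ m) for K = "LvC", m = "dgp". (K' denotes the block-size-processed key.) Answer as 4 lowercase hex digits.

Key "LvC" = 4c 76 43 is exactly B = 3 bytes: K' = 4c 76 43.
K' ⊕ ipad = 7a 40 75.
Inner input = 7a 40 75 ∥ 64 67 70.
Inner hash: even-index sum = 342 mod 256 = 86; odd-index sum = 276 mod 256 = 20 → 56 14.

5614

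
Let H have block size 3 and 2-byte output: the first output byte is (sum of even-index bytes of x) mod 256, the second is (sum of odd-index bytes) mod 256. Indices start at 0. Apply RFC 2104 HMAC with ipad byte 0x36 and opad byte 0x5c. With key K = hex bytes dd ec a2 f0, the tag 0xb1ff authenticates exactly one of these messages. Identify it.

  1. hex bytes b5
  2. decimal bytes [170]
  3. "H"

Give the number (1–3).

Key hex bytes dd ec a2 f0 is 4 bytes > B = 3, so hash it first: H(key) = 7f dc, then zero-pad to 3 bytes: K' = 7f dc 00.
K' ⊕ ipad = 49 ea 36; K' ⊕ opad = 23 80 5c.
m1: inner = H(49 ea 36 b5) = 7f 9f; tag = H(23 80 5c 7f 9f) = 1eff
m2: inner = H(49 ea 36 aa) = 7f 94; tag = H(23 80 5c 7f 94) = 13ff
m3: inner = H(49 ea 36 48) = 7f 32; tag = H(23 80 5c 7f 32) = b1ff ← matches

3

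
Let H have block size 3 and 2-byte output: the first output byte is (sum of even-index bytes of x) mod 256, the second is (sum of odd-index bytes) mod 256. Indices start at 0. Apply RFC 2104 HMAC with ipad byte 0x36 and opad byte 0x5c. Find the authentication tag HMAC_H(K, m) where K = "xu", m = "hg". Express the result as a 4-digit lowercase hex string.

2b14

Key "xu" = 78 75 is 2 bytes ≤ B = 3; zero-pad to 3 bytes: K' = 78 75 00.
K' ⊕ ipad = 4e 43 36.  K' ⊕ opad = 24 29 5c.
Inner input = (K'⊕ipad) ∥ m = 4e 43 36 ∥ 68 67.
Inner hash: even-index sum = 235 mod 256 = 235; odd-index sum = 171 mod 256 = 171 → eb ab.
Outer input = (K'⊕opad) ∥ inner = 24 29 5c ∥ eb ab.
Outer hash (tag): even-index sum = 299 mod 256 = 43; odd-index sum = 276 mod 256 = 20 → 2b 14.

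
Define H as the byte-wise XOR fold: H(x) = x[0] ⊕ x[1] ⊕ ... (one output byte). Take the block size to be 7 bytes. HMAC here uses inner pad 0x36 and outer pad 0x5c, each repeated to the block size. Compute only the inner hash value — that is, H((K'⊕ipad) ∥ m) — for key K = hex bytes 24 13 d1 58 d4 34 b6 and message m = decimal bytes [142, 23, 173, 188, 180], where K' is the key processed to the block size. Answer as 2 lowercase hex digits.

Key hex bytes 24 13 d1 58 d4 34 b6 is exactly B = 7 bytes: K' = 24 13 d1 58 d4 34 b6.
K' ⊕ ipad = 12 25 e7 6e e2 02 80.
Inner input = 12 25 e7 6e e2 02 80 ∥ 8e 17 ad bc b4.
Inner hash: XOR 12⊕25⊕e7⊕6e⊕e2⊕02⊕80⊕8e⊕17⊕ad⊕bc⊕b4 = e2.

e2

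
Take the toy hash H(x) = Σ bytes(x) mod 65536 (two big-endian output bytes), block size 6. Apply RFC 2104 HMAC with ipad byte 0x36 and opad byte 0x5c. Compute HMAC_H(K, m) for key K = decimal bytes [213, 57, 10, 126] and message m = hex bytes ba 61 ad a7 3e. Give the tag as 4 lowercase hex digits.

02b1

Key decimal bytes [213, 57, 10, 126] = d5 39 0a 7e is 4 bytes ≤ B = 6; zero-pad to 6 bytes: K' = d5 39 0a 7e 00 00.
K' ⊕ ipad = e3 0f 3c 48 36 36.  K' ⊕ opad = 89 65 56 22 5c 5c.
Inner input = (K'⊕ipad) ∥ m = e3 0f 3c 48 36 36 ∥ ba 61 ad a7 3e.
Inner hash: sum = 227+15+60+72+54+54+186+97+173+167+62 = 1167 → 04 8f.
Outer input = (K'⊕opad) ∥ inner = 89 65 56 22 5c 5c ∥ 04 8f.
Outer hash (tag): sum = 137+101+86+34+92+92+4+143 = 689 → 02 b1.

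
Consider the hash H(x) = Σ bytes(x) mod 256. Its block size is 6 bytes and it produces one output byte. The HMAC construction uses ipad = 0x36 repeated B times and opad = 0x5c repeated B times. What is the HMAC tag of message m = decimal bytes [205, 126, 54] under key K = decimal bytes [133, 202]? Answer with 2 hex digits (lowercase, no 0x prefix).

e7

Key decimal bytes [133, 202] = 85 ca is 2 bytes ≤ B = 6; zero-pad to 6 bytes: K' = 85 ca 00 00 00 00.
K' ⊕ ipad = b3 fc 36 36 36 36.  K' ⊕ opad = d9 96 5c 5c 5c 5c.
Inner input = (K'⊕ipad) ∥ m = b3 fc 36 36 36 36 ∥ cd 7e 36.
Inner hash: sum = 179+252+54+54+54+54+205+126+54 = 1032; mod 256 = 8 → 08.
Outer input = (K'⊕opad) ∥ inner = d9 96 5c 5c 5c 5c ∥ 08.
Outer hash (tag): sum = 217+150+92+92+92+92+8 = 743; mod 256 = 231 → e7.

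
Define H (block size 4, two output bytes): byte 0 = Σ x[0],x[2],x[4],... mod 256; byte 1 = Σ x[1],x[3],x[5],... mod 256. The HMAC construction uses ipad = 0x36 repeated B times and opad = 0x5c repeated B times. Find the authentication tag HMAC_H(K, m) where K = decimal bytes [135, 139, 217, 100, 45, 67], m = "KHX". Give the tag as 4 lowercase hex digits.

c14c

Key decimal bytes [135, 139, 217, 100, 45, 67] = 87 8b d9 64 2d 43 is 6 bytes > B = 4, so hash it first: H(key) = 8d 32, then zero-pad to 4 bytes: K' = 8d 32 00 00.
K' ⊕ ipad = bb 04 36 36.  K' ⊕ opad = d1 6e 5c 5c.
Inner input = (K'⊕ipad) ∥ m = bb 04 36 36 ∥ 4b 48 58.
Inner hash: even-index sum = 404 mod 256 = 148; odd-index sum = 130 mod 256 = 130 → 94 82.
Outer input = (K'⊕opad) ∥ inner = d1 6e 5c 5c ∥ 94 82.
Outer hash (tag): even-index sum = 449 mod 256 = 193; odd-index sum = 332 mod 256 = 76 → c1 4c.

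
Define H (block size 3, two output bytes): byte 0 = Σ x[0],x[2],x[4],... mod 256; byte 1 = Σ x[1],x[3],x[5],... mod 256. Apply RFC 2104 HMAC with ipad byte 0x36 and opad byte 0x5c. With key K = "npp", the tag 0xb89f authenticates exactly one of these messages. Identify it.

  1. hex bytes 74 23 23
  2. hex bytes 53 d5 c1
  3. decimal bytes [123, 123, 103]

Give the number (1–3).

Key "npp" = 6e 70 70 is exactly B = 3 bytes: K' = 6e 70 70.
K' ⊕ ipad = 58 46 46; K' ⊕ opad = 32 2c 2c.
m1: inner = H(58 46 46 74 23 23) = c1 dd; tag = H(32 2c 2c c1 dd) = 3bed
m2: inner = H(58 46 46 53 d5 c1) = 73 5a; tag = H(32 2c 2c 73 5a) = b89f ← matches
m3: inner = H(58 46 46 7b 7b 67) = 19 28; tag = H(32 2c 2c 19 28) = 8645

2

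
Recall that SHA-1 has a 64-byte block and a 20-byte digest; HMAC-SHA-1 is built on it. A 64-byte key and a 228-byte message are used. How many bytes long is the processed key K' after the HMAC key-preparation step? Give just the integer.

64

Key is 64 ≤ 64 bytes, zero-padded: |K'| = 64.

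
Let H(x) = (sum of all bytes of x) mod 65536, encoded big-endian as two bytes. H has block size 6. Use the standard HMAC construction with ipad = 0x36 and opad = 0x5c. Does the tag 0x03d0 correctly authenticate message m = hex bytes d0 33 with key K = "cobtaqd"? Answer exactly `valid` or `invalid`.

Key "cobtaqd" = 63 6f 62 74 61 71 64 is 7 bytes > B = 6, so hash it first: H(key) = 02 de, then zero-pad to 6 bytes: K' = 02 de 00 00 00 00.
K' ⊕ ipad = 34 e8 36 36 36 36; K' ⊕ opad = 5e 82 5c 5c 5c 5c.
Inner hash: sum = 52+232+54+54+54+54+208+51 = 759 → 02 f7.
Outer hash (recomputed tag): sum = 94+130+92+92+92+92+2+247 = 841 → 03 49.
Recomputed tag = 0349; claimed = 03d0 → mismatch.

invalid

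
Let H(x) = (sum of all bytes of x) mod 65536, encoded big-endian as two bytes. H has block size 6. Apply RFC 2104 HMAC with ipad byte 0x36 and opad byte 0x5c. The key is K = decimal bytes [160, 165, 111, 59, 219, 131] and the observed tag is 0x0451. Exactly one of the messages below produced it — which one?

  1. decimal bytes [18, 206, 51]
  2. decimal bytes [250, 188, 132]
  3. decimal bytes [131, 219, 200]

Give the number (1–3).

3

Key decimal bytes [160, 165, 111, 59, 219, 131] = a0 a5 6f 3b db 83 is exactly B = 6 bytes: K' = a0 a5 6f 3b db 83.
K' ⊕ ipad = 96 93 59 0d ed b5; K' ⊕ opad = fc f9 33 67 87 df.
m1: inner = H(96 93 59 0d ed b5 12 ce 33) = 04 44; tag = H(fc f9 33 67 87 df 04 44) = 043d
m2: inner = H(96 93 59 0d ed b5 fa bc 84) = 05 6b; tag = H(fc f9 33 67 87 df 05 6b) = 0465
m3: inner = H(96 93 59 0d ed b5 83 db c8) = 05 57; tag = H(fc f9 33 67 87 df 05 57) = 0451 ← matches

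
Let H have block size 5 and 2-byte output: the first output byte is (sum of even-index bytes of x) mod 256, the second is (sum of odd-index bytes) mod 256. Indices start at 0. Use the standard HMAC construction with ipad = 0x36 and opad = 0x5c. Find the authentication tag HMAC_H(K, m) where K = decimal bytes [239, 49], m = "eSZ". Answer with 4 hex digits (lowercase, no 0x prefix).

Key decimal bytes [239, 49] = ef 31 is 2 bytes ≤ B = 5; zero-pad to 5 bytes: K' = ef 31 00 00 00.
K' ⊕ ipad = d9 07 36 36 36.  K' ⊕ opad = b3 6d 5c 5c 5c.
Inner input = (K'⊕ipad) ∥ m = d9 07 36 36 36 ∥ 65 53 5a.
Inner hash: even-index sum = 408 mod 256 = 152; odd-index sum = 252 mod 256 = 252 → 98 fc.
Outer input = (K'⊕opad) ∥ inner = b3 6d 5c 5c 5c ∥ 98 fc.
Outer hash (tag): even-index sum = 615 mod 256 = 103; odd-index sum = 353 mod 256 = 97 → 67 61.

6761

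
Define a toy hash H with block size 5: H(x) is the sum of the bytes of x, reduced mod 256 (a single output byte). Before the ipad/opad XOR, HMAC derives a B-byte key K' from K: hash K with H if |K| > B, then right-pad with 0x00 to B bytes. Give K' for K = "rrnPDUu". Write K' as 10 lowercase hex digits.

b000000000

|K| = 7 > B = 5, so first hash the key.
H(K): sum = 114+114+110+80+68+85+117 = 688; mod 256 = 176 → b0.
Zero-pad H(K) = b0 to 5 bytes: K' = b0 00 00 00 00.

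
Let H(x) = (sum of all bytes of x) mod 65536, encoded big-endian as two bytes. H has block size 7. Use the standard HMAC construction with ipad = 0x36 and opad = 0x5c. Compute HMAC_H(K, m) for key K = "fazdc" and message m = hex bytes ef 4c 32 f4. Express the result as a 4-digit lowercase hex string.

0237

Key "fazdc" = 66 61 7a 64 63 is 5 bytes ≤ B = 7; zero-pad to 7 bytes: K' = 66 61 7a 64 63 00 00.
K' ⊕ ipad = 50 57 4c 52 55 36 36.  K' ⊕ opad = 3a 3d 26 38 3f 5c 5c.
Inner input = (K'⊕ipad) ∥ m = 50 57 4c 52 55 36 36 ∥ ef 4c 32 f4.
Inner hash: sum = 80+87+76+82+85+54+54+239+76+50+244 = 1127 → 04 67.
Outer input = (K'⊕opad) ∥ inner = 3a 3d 26 38 3f 5c 5c ∥ 04 67.
Outer hash (tag): sum = 58+61+38+56+63+92+92+4+103 = 567 → 02 37.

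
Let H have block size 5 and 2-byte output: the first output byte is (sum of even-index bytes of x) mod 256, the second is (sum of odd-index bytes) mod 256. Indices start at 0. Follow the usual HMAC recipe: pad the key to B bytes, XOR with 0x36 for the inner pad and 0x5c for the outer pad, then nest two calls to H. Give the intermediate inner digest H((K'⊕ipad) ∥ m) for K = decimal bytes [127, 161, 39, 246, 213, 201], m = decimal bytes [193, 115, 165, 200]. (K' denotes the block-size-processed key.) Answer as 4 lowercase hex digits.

f4f2

Key decimal bytes [127, 161, 39, 246, 213, 201] = 7f a1 27 f6 d5 c9 is 6 bytes > B = 5, so hash it first: H(key) = 7b 60, then zero-pad to 5 bytes: K' = 7b 60 00 00 00.
K' ⊕ ipad = 4d 56 36 36 36.
Inner input = 4d 56 36 36 36 ∥ c1 73 a5 c8.
Inner hash: even-index sum = 500 mod 256 = 244; odd-index sum = 498 mod 256 = 242 → f4 f2.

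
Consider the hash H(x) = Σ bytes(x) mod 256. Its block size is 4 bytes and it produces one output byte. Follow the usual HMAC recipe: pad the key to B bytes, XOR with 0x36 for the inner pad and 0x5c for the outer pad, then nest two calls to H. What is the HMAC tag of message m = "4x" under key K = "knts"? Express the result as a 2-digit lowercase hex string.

Key "knts" = 6b 6e 74 73 is exactly B = 4 bytes: K' = 6b 6e 74 73.
K' ⊕ ipad = 5d 58 42 45.  K' ⊕ opad = 37 32 28 2f.
Inner input = (K'⊕ipad) ∥ m = 5d 58 42 45 ∥ 34 78.
Inner hash: sum = 93+88+66+69+52+120 = 488; mod 256 = 232 → e8.
Outer input = (K'⊕opad) ∥ inner = 37 32 28 2f ∥ e8.
Outer hash (tag): sum = 55+50+40+47+232 = 424; mod 256 = 168 → a8.

a8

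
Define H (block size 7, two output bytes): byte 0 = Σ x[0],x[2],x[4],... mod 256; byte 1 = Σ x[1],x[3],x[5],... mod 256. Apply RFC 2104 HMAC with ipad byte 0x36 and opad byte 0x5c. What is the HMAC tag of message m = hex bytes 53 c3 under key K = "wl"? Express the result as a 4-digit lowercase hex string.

588e

Key "wl" = 77 6c is 2 bytes ≤ B = 7; zero-pad to 7 bytes: K' = 77 6c 00 00 00 00 00.
K' ⊕ ipad = 41 5a 36 36 36 36 36.  K' ⊕ opad = 2b 30 5c 5c 5c 5c 5c.
Inner input = (K'⊕ipad) ∥ m = 41 5a 36 36 36 36 36 ∥ 53 c3.
Inner hash: even-index sum = 422 mod 256 = 166; odd-index sum = 281 mod 256 = 25 → a6 19.
Outer input = (K'⊕opad) ∥ inner = 2b 30 5c 5c 5c 5c 5c ∥ a6 19.
Outer hash (tag): even-index sum = 344 mod 256 = 88; odd-index sum = 398 mod 256 = 142 → 58 8e.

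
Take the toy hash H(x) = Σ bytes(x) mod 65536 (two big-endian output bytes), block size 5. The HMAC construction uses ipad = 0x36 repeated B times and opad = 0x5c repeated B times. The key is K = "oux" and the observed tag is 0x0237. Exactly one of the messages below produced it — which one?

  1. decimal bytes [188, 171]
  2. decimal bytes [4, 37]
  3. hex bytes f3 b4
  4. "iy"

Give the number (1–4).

3

Key "oux" = 6f 75 78 is 3 bytes ≤ B = 5; zero-pad to 5 bytes: K' = 6f 75 78 00 00.
K' ⊕ ipad = 59 43 4e 36 36; K' ⊕ opad = 33 29 24 5c 5c.
m1: inner = H(59 43 4e 36 36 bc ab) = 02 bd; tag = H(33 29 24 5c 5c 02 bd) = 01f7
m2: inner = H(59 43 4e 36 36 04 25) = 01 7f; tag = H(33 29 24 5c 5c 01 7f) = 01b8
m3: inner = H(59 43 4e 36 36 f3 b4) = 02 fd; tag = H(33 29 24 5c 5c 02 fd) = 0237 ← matches
m4: inner = H(59 43 4e 36 36 69 79) = 02 38; tag = H(33 29 24 5c 5c 02 38) = 0172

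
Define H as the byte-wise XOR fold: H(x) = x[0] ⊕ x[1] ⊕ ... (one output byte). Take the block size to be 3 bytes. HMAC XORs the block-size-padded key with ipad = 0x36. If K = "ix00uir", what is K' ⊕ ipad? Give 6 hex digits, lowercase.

493636

Key "ix00uir" = 69 78 30 30 75 69 72 is 7 bytes > B = 3, so hash it first: H(key) = 7f, then zero-pad to 3 bytes: K' = 7f 00 00.
XOR each byte with 0x36: 7f⊕36=49, 00⊕36=36, 00⊕36=36.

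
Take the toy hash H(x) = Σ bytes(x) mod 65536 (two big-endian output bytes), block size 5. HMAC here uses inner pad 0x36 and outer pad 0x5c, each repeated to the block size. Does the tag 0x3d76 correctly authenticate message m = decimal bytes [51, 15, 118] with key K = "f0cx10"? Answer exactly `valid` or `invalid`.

Key "f0cx10" = 66 30 63 78 31 30 is 6 bytes > B = 5, so hash it first: H(key) = 01 d2, then zero-pad to 5 bytes: K' = 01 d2 00 00 00.
K' ⊕ ipad = 37 e4 36 36 36; K' ⊕ opad = 5d 8e 5c 5c 5c.
Inner hash: sum = 55+228+54+54+54+51+15+118 = 629 → 02 75.
Outer hash (recomputed tag): sum = 93+142+92+92+92+2+117 = 630 → 02 76.
Recomputed tag = 0276; claimed = 3d76 → mismatch.

invalid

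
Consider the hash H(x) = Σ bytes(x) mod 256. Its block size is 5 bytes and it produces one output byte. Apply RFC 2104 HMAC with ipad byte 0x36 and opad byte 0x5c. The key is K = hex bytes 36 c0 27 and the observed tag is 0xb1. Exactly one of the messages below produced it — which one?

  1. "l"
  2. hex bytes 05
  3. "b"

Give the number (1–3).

Key hex bytes 36 c0 27 is 3 bytes ≤ B = 5; zero-pad to 5 bytes: K' = 36 c0 27 00 00.
K' ⊕ ipad = 00 f6 11 36 36; K' ⊕ opad = 6a 9c 7b 5c 5c.
m1: inner = H(00 f6 11 36 36 6c) = df; tag = H(6a 9c 7b 5c 5c df) = 18
m2: inner = H(00 f6 11 36 36 05) = 78; tag = H(6a 9c 7b 5c 5c 78) = b1 ← matches
m3: inner = H(00 f6 11 36 36 62) = d5; tag = H(6a 9c 7b 5c 5c d5) = 0e

2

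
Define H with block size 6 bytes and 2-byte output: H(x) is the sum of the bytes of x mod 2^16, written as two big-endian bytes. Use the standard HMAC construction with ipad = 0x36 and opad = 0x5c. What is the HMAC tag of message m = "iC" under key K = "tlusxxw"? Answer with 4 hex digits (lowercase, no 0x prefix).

Key "tlusxxw" = 74 6c 75 73 78 78 77 is 7 bytes > B = 6, so hash it first: H(key) = 03 2f, then zero-pad to 6 bytes: K' = 03 2f 00 00 00 00.
K' ⊕ ipad = 35 19 36 36 36 36.  K' ⊕ opad = 5f 73 5c 5c 5c 5c.
Inner input = (K'⊕ipad) ∥ m = 35 19 36 36 36 36 ∥ 69 43.
Inner hash: sum = 53+25+54+54+54+54+105+67 = 466 → 01 d2.
Outer input = (K'⊕opad) ∥ inner = 5f 73 5c 5c 5c 5c ∥ 01 d2.
Outer hash (tag): sum = 95+115+92+92+92+92+1+210 = 789 → 03 15.

0315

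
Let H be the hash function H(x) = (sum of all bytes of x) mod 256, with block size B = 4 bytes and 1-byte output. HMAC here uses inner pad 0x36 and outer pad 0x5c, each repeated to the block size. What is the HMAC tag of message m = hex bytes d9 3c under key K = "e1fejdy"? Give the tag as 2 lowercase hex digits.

5d

Key "e1fejdy" = 65 31 66 65 6a 64 79 is 7 bytes > B = 4, so hash it first: H(key) = a8, then zero-pad to 4 bytes: K' = a8 00 00 00.
K' ⊕ ipad = 9e 36 36 36.  K' ⊕ opad = f4 5c 5c 5c.
Inner input = (K'⊕ipad) ∥ m = 9e 36 36 36 ∥ d9 3c.
Inner hash: sum = 158+54+54+54+217+60 = 597; mod 256 = 85 → 55.
Outer input = (K'⊕opad) ∥ inner = f4 5c 5c 5c ∥ 55.
Outer hash (tag): sum = 244+92+92+92+85 = 605; mod 256 = 93 → 5d.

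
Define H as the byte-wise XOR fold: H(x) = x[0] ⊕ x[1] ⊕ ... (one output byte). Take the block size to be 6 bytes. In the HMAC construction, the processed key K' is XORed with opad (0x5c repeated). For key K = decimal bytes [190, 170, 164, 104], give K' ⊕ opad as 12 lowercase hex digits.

e2f6f8345c5c

Key decimal bytes [190, 170, 164, 104] = be aa a4 68 is 4 bytes ≤ B = 6; zero-pad to 6 bytes: K' = be aa a4 68 00 00.
XOR each byte with 0x5c: be⊕5c=e2, aa⊕5c=f6, a4⊕5c=f8, 68⊕5c=34, 00⊕5c=5c, 00⊕5c=5c.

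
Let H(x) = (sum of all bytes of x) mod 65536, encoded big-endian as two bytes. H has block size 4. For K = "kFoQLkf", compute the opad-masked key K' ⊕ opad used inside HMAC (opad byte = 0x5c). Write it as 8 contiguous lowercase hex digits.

5ed25c5c

Key "kFoQLkf" = 6b 46 6f 51 4c 6b 66 is 7 bytes > B = 4, so hash it first: H(key) = 02 8e, then zero-pad to 4 bytes: K' = 02 8e 00 00.
XOR each byte with 0x5c: 02⊕5c=5e, 8e⊕5c=d2, 00⊕5c=5c, 00⊕5c=5c.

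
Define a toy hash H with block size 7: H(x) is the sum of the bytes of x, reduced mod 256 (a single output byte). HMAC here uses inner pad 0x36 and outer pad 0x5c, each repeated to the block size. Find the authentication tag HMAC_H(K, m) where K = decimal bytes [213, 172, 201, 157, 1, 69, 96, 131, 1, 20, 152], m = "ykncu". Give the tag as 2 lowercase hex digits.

Key decimal bytes [213, 172, 201, 157, 1, 69, 96, 131, 1, 20, 152] = d5 ac c9 9d 01 45 60 83 01 14 98 is 11 bytes > B = 7, so hash it first: H(key) = bd, then zero-pad to 7 bytes: K' = bd 00 00 00 00 00 00.
K' ⊕ ipad = 8b 36 36 36 36 36 36.  K' ⊕ opad = e1 5c 5c 5c 5c 5c 5c.
Inner input = (K'⊕ipad) ∥ m = 8b 36 36 36 36 36 36 ∥ 79 6b 6e 63 75.
Inner hash: sum = 139+54+54+54+54+54+54+121+107+110+99+117 = 1017; mod 256 = 249 → f9.
Outer input = (K'⊕opad) ∥ inner = e1 5c 5c 5c 5c 5c 5c ∥ f9.
Outer hash (tag): sum = 225+92+92+92+92+92+92+249 = 1026; mod 256 = 2 → 02.

02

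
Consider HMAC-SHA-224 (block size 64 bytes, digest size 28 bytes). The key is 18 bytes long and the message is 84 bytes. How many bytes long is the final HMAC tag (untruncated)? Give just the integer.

The tag is one SHA-224 digest: 28 bytes.

28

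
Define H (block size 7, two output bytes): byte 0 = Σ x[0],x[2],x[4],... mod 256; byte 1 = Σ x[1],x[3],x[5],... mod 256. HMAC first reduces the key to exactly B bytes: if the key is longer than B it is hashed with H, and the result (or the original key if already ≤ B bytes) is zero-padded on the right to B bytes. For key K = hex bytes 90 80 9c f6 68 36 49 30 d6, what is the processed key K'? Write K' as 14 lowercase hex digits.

b3dc0000000000

|K| = 9 > B = 7, so first hash the key.
H(K): even-index sum = 691 mod 256 = 179; odd-index sum = 476 mod 256 = 220 → b3 dc.
Zero-pad H(K) = b3 dc to 7 bytes: K' = b3 dc 00 00 00 00 00.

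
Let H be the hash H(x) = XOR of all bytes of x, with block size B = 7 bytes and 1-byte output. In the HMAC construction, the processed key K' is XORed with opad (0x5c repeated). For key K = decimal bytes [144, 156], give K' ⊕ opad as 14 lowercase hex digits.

ccc05c5c5c5c5c

Key decimal bytes [144, 156] = 90 9c is 2 bytes ≤ B = 7; zero-pad to 7 bytes: K' = 90 9c 00 00 00 00 00.
XOR each byte with 0x5c: 90⊕5c=cc, 9c⊕5c=c0, 00⊕5c=5c, 00⊕5c=5c, 00⊕5c=5c, 00⊕5c=5c, 00⊕5c=5c.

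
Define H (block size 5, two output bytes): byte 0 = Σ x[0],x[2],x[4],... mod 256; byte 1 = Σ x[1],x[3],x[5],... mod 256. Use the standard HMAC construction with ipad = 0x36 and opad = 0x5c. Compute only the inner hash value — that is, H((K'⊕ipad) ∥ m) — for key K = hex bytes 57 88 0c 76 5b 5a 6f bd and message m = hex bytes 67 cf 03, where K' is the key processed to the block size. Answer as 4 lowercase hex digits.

Key hex bytes 57 88 0c 76 5b 5a 6f bd is 8 bytes > B = 5, so hash it first: H(key) = 2d 15, then zero-pad to 5 bytes: K' = 2d 15 00 00 00.
K' ⊕ ipad = 1b 23 36 36 36.
Inner input = 1b 23 36 36 36 ∥ 67 cf 03.
Inner hash: even-index sum = 342 mod 256 = 86; odd-index sum = 195 mod 256 = 195 → 56 c3.

56c3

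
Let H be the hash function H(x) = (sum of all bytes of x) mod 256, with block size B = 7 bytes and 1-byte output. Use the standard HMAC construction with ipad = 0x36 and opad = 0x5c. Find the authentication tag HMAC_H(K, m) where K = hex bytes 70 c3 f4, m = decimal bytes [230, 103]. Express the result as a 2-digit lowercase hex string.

05

Key hex bytes 70 c3 f4 is 3 bytes ≤ B = 7; zero-pad to 7 bytes: K' = 70 c3 f4 00 00 00 00.
K' ⊕ ipad = 46 f5 c2 36 36 36 36.  K' ⊕ opad = 2c 9f a8 5c 5c 5c 5c.
Inner input = (K'⊕ipad) ∥ m = 46 f5 c2 36 36 36 36 ∥ e6 67.
Inner hash: sum = 70+245+194+54+54+54+54+230+103 = 1058; mod 256 = 34 → 22.
Outer input = (K'⊕opad) ∥ inner = 2c 9f a8 5c 5c 5c 5c ∥ 22.
Outer hash (tag): sum = 44+159+168+92+92+92+92+34 = 773; mod 256 = 5 → 05.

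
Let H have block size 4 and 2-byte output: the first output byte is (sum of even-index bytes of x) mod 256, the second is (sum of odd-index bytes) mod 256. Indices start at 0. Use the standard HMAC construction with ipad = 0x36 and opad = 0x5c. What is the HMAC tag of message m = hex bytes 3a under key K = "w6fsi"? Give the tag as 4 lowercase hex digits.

5626

Key "w6fsi" = 77 36 66 73 69 is 5 bytes > B = 4, so hash it first: H(key) = 46 a9, then zero-pad to 4 bytes: K' = 46 a9 00 00.
K' ⊕ ipad = 70 9f 36 36.  K' ⊕ opad = 1a f5 5c 5c.
Inner input = (K'⊕ipad) ∥ m = 70 9f 36 36 ∥ 3a.
Inner hash: even-index sum = 224 mod 256 = 224; odd-index sum = 213 mod 256 = 213 → e0 d5.
Outer input = (K'⊕opad) ∥ inner = 1a f5 5c 5c ∥ e0 d5.
Outer hash (tag): even-index sum = 342 mod 256 = 86; odd-index sum = 550 mod 256 = 38 → 56 26.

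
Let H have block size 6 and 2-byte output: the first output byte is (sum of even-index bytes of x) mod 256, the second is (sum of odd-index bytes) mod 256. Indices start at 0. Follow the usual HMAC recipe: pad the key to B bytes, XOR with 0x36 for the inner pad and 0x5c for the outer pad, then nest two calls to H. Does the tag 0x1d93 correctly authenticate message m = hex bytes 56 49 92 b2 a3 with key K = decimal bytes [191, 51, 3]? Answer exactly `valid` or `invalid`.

Key decimal bytes [191, 51, 3] = bf 33 03 is 3 bytes ≤ B = 6; zero-pad to 6 bytes: K' = bf 33 03 00 00 00.
K' ⊕ ipad = 89 05 35 36 36 36; K' ⊕ opad = e3 6f 5f 5c 5c 5c.
Inner hash: even-index sum = 639 mod 256 = 127; odd-index sum = 364 mod 256 = 108 → 7f 6c.
Outer hash (recomputed tag): even-index sum = 541 mod 256 = 29; odd-index sum = 403 mod 256 = 147 → 1d 93.
Recomputed tag = 1d93; claimed = 1d93 → match.

valid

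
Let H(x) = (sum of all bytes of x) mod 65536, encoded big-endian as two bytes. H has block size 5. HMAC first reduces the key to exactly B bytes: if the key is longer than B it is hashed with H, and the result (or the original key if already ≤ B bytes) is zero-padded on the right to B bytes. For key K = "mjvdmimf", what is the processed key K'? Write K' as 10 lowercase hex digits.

035a000000

|K| = 8 > B = 5, so first hash the key.
H(K): sum = 109+106+118+100+109+105+109+102 = 858 → 03 5a.
Zero-pad H(K) = 03 5a to 5 bytes: K' = 03 5a 00 00 00.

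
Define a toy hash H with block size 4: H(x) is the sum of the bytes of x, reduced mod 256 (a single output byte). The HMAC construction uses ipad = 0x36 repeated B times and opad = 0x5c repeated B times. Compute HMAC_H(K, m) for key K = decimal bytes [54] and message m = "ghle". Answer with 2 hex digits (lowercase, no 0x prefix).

Key decimal bytes [54] = 36 is 1 byte ≤ B = 4; zero-pad to 4 bytes: K' = 36 00 00 00.
K' ⊕ ipad = 00 36 36 36.  K' ⊕ opad = 6a 5c 5c 5c.
Inner input = (K'⊕ipad) ∥ m = 00 36 36 36 ∥ 67 68 6c 65.
Inner hash: sum = 0+54+54+54+103+104+108+101 = 578; mod 256 = 66 → 42.
Outer input = (K'⊕opad) ∥ inner = 6a 5c 5c 5c ∥ 42.
Outer hash (tag): sum = 106+92+92+92+66 = 448; mod 256 = 192 → c0.

c0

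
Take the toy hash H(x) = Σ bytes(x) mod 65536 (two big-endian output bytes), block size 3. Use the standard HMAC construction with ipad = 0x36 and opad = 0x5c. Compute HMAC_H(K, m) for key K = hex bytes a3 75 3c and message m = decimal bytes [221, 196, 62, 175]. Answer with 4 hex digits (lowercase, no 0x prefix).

Key hex bytes a3 75 3c is exactly B = 3 bytes: K' = a3 75 3c.
K' ⊕ ipad = 95 43 0a.  K' ⊕ opad = ff 29 60.
Inner input = (K'⊕ipad) ∥ m = 95 43 0a ∥ dd c4 3e af.
Inner hash: sum = 149+67+10+221+196+62+175 = 880 → 03 70.
Outer input = (K'⊕opad) ∥ inner = ff 29 60 ∥ 03 70.
Outer hash (tag): sum = 255+41+96+3+112 = 507 → 01 fb.

01fb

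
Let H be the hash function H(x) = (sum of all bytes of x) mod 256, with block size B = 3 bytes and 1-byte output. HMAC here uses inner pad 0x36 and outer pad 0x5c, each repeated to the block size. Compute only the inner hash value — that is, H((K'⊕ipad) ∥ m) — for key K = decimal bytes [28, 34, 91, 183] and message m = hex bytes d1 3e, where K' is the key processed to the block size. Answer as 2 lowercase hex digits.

Key decimal bytes [28, 34, 91, 183] = 1c 22 5b b7 is 4 bytes > B = 3, so hash it first: H(key) = 50, then zero-pad to 3 bytes: K' = 50 00 00.
K' ⊕ ipad = 66 36 36.
Inner input = 66 36 36 ∥ d1 3e.
Inner hash: sum = 102+54+54+209+62 = 481; mod 256 = 225 → e1.

e1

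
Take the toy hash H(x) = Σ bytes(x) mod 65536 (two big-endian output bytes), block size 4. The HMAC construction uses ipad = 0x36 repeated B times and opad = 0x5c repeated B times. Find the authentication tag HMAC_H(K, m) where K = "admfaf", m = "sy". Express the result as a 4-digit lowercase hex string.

Key "admfaf" = 61 64 6d 66 61 66 is 6 bytes > B = 4, so hash it first: H(key) = 02 5f, then zero-pad to 4 bytes: K' = 02 5f 00 00.
K' ⊕ ipad = 34 69 36 36.  K' ⊕ opad = 5e 03 5c 5c.
Inner input = (K'⊕ipad) ∥ m = 34 69 36 36 ∥ 73 79.
Inner hash: sum = 52+105+54+54+115+121 = 501 → 01 f5.
Outer input = (K'⊕opad) ∥ inner = 5e 03 5c 5c ∥ 01 f5.
Outer hash (tag): sum = 94+3+92+92+1+245 = 527 → 02 0f.

020f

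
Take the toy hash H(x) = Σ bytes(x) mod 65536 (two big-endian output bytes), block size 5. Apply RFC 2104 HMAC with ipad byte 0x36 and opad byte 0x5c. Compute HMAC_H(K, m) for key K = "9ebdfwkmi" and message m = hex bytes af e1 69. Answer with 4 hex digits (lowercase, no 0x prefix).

Key "9ebdfwkmi" = 39 65 62 64 66 77 6b 6d 69 is 9 bytes > B = 5, so hash it first: H(key) = 03 82, then zero-pad to 5 bytes: K' = 03 82 00 00 00.
K' ⊕ ipad = 35 b4 36 36 36.  K' ⊕ opad = 5f de 5c 5c 5c.
Inner input = (K'⊕ipad) ∥ m = 35 b4 36 36 36 ∥ af e1 69.
Inner hash: sum = 53+180+54+54+54+175+225+105 = 900 → 03 84.
Outer input = (K'⊕opad) ∥ inner = 5f de 5c 5c 5c ∥ 03 84.
Outer hash (tag): sum = 95+222+92+92+92+3+132 = 728 → 02 d8.

02d8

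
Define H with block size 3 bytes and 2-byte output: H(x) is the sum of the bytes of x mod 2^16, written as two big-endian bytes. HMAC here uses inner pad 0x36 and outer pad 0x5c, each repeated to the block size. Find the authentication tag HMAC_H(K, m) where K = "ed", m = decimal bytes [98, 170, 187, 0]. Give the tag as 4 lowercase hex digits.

Key "ed" = 65 64 is 2 bytes ≤ B = 3; zero-pad to 3 bytes: K' = 65 64 00.
K' ⊕ ipad = 53 52 36.  K' ⊕ opad = 39 38 5c.
Inner input = (K'⊕ipad) ∥ m = 53 52 36 ∥ 62 aa bb 00.
Inner hash: sum = 83+82+54+98+170+187+0 = 674 → 02 a2.
Outer input = (K'⊕opad) ∥ inner = 39 38 5c ∥ 02 a2.
Outer hash (tag): sum = 57+56+92+2+162 = 369 → 01 71.

0171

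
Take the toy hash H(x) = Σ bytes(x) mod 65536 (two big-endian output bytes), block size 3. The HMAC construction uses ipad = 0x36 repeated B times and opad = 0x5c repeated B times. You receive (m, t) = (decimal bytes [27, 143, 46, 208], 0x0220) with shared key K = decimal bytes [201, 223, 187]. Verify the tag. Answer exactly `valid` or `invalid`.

Key decimal bytes [201, 223, 187] = c9 df bb is exactly B = 3 bytes: K' = c9 df bb.
K' ⊕ ipad = ff e9 8d; K' ⊕ opad = 95 83 e7.
Inner hash: sum = 255+233+141+27+143+46+208 = 1053 → 04 1d.
Outer hash (recomputed tag): sum = 149+131+231+4+29 = 544 → 02 20.
Recomputed tag = 0220; claimed = 0220 → match.

valid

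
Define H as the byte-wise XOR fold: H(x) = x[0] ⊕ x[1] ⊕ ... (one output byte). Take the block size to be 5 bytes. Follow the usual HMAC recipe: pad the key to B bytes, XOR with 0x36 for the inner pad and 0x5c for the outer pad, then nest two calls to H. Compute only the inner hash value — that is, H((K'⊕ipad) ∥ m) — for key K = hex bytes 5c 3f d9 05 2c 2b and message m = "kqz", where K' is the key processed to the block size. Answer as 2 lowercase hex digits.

Key hex bytes 5c 3f d9 05 2c 2b is 6 bytes > B = 5, so hash it first: H(key) = b8, then zero-pad to 5 bytes: K' = b8 00 00 00 00.
K' ⊕ ipad = 8e 36 36 36 36.
Inner input = 8e 36 36 36 36 ∥ 6b 71 7a.
Inner hash: XOR 8e⊕36⊕36⊕36⊕36⊕6b⊕71⊕7a = ee.

ee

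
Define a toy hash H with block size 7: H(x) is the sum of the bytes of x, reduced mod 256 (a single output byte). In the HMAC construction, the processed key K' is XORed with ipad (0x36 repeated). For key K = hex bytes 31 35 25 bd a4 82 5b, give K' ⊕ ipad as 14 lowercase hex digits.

0703138b92b46d

Key hex bytes 31 35 25 bd a4 82 5b is exactly B = 7 bytes: K' = 31 35 25 bd a4 82 5b.
XOR each byte with 0x36: 31⊕36=07, 35⊕36=03, 25⊕36=13, bd⊕36=8b, a4⊕36=92, 82⊕36=b4, 5b⊕36=6d.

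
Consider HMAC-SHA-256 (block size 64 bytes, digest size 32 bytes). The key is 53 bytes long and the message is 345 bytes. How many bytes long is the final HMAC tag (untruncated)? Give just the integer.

The tag is one SHA-256 digest: 32 bytes.

32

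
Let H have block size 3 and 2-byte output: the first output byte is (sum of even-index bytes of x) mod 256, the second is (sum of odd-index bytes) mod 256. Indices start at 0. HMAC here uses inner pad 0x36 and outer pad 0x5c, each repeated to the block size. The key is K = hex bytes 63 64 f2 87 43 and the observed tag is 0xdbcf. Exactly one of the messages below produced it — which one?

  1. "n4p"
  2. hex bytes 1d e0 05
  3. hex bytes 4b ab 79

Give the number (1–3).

Key hex bytes 63 64 f2 87 43 is 5 bytes > B = 3, so hash it first: H(key) = 98 eb, then zero-pad to 3 bytes: K' = 98 eb 00.
K' ⊕ ipad = ae dd 36; K' ⊕ opad = c4 b7 5c.
m1: inner = H(ae dd 36 6e 34 70) = 18 bb; tag = H(c4 b7 5c 18 bb) = dbcf ← matches
m2: inner = H(ae dd 36 1d e0 05) = c4 ff; tag = H(c4 b7 5c c4 ff) = 1f7b
m3: inner = H(ae dd 36 4b ab 79) = 8f a1; tag = H(c4 b7 5c 8f a1) = c146

1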